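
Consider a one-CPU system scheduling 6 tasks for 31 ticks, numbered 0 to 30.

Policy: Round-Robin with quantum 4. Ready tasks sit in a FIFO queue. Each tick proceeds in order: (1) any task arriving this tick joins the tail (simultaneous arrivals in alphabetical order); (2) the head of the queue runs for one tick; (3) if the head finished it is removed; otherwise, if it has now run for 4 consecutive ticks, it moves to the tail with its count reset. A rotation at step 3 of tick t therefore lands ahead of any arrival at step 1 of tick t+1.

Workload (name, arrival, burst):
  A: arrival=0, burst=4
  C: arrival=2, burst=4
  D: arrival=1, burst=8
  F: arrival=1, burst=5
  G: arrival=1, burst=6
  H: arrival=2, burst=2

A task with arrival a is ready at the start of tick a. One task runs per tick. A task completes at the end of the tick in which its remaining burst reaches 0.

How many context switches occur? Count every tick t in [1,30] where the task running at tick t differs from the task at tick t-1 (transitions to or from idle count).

t=0: queue=[A] q_used=0 → run A
t=1: queue=[A,D,F,G] q_used=1 → run A
t=2: queue=[A,D,F,G,C,H] q_used=2 → run A
t=3: queue=[A,D,F,G,C,H] q_used=3 → run A
t=4: queue=[D,F,G,C,H] q_used=0 → run D
t=5: queue=[D,F,G,C,H] q_used=1 → run D
t=6: queue=[D,F,G,C,H] q_used=2 → run D
t=7: queue=[D,F,G,C,H] q_used=3 → run D
t=8: queue=[F,G,C,H,D] q_used=0 → run F
t=9: queue=[F,G,C,H,D] q_used=1 → run F
t=10: queue=[F,G,C,H,D] q_used=2 → run F
t=11: queue=[F,G,C,H,D] q_used=3 → run F
t=12: queue=[G,C,H,D,F] q_used=0 → run G
t=13: queue=[G,C,H,D,F] q_used=1 → run G
t=14: queue=[G,C,H,D,F] q_used=2 → run G
t=15: queue=[G,C,H,D,F] q_used=3 → run G
t=16: queue=[C,H,D,F,G] q_used=0 → run C
t=17: queue=[C,H,D,F,G] q_used=1 → run C
t=18: queue=[C,H,D,F,G] q_used=2 → run C
t=19: queue=[C,H,D,F,G] q_used=3 → run C
t=20: queue=[H,D,F,G] q_used=0 → run H
t=21: queue=[H,D,F,G] q_used=1 → run H
t=22: queue=[D,F,G] q_used=0 → run D
t=23: queue=[D,F,G] q_used=1 → run D
t=24: queue=[D,F,G] q_used=2 → run D
t=25: queue=[D,F,G] q_used=3 → run D
t=26: queue=[F,G] q_used=0 → run F
t=27: queue=[G] q_used=0 → run G
t=28: queue=[G] q_used=1 → run G
t=29: (idle)
t=30: (idle)

context switches = 9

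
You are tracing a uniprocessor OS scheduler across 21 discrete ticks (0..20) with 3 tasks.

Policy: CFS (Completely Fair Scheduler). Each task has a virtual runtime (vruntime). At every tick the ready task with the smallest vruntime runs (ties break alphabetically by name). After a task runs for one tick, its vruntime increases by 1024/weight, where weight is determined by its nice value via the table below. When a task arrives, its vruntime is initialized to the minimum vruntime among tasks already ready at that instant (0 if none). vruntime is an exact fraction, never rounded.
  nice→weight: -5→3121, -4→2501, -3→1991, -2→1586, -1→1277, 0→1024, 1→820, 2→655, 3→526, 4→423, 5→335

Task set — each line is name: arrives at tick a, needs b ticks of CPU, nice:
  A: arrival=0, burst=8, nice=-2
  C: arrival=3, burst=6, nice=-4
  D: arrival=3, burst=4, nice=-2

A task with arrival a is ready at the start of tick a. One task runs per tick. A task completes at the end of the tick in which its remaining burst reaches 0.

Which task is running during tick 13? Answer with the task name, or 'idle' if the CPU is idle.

t=0: vr[A=0] → run A
t=1: vr[A=512/793] → run A
t=2: vr[A=1024/793] → run A
t=3: vr[A=1536/793 C=1536/793 D=1536/793] → run A
t=4: vr[A=2048/793 C=1536/793 D=1536/793] → run C
t=5: vr[A=2048/793 C=76288/32513 D=1536/793] → run D
t=6: vr[A=2048/793 C=76288/32513 D=2048/793] → run C
t=7: vr[A=2048/793 C=89600/32513 D=2048/793] → run A
t=8: vr[A=2560/793 C=89600/32513 D=2048/793] → run D
t=9: vr[A=2560/793 C=89600/32513 D=2560/793] → run C
t=10: vr[A=2560/793 C=102912/32513 D=2560/793] → run C
t=11: vr[A=2560/793 C=116224/32513 D=2560/793] → run A
t=12: vr[A=3072/793 C=116224/32513 D=2560/793] → run D
t=13: vr[A=3072/793 C=116224/32513 D=3072/793] → run C
t=14: vr[A=3072/793 C=129536/32513 D=3072/793] → run A
t=15: vr[A=3584/793 C=129536/32513 D=3072/793] → run D
t=16: vr[A=3584/793 C=129536/32513] → run C
t=17: vr[A=3584/793] → run A
t=18: (idle)
t=19: (idle)
t=20: (idle)

running at tick 13 = C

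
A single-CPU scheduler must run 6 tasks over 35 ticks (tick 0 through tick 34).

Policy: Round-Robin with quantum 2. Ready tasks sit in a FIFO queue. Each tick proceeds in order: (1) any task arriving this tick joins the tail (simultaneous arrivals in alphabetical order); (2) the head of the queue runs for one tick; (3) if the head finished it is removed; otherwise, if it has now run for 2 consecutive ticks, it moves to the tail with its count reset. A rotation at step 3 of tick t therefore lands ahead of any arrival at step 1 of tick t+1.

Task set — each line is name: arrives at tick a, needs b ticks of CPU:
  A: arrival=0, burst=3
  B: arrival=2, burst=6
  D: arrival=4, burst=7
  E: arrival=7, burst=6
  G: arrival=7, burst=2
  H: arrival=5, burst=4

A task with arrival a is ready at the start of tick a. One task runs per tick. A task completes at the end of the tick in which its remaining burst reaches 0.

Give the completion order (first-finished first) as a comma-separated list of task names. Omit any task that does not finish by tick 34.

t=0: queue=[A] q_used=0 → run A
t=1: queue=[A] q_used=1 → run A
t=2: queue=[A,B] q_used=0 → run A
t=3: queue=[B] q_used=0 → run B
t=4: queue=[B,D] q_used=1 → run B
t=5: queue=[D,B,H] q_used=0 → run D
t=6: queue=[D,B,H] q_used=1 → run D
t=7: queue=[B,H,D,E,G] q_used=0 → run B
t=8: queue=[B,H,D,E,G] q_used=1 → run B
t=9: queue=[H,D,E,G,B] q_used=0 → run H
t=10: queue=[H,D,E,G,B] q_used=1 → run H
t=11: queue=[D,E,G,B,H] q_used=0 → run D
t=12: queue=[D,E,G,B,H] q_used=1 → run D
t=13: queue=[E,G,B,H,D] q_used=0 → run E
t=14: queue=[E,G,B,H,D] q_used=1 → run E
t=15: queue=[G,B,H,D,E] q_used=0 → run G
t=16: queue=[G,B,H,D,E] q_used=1 → run G
t=17: queue=[B,H,D,E] q_used=0 → run B
t=18: queue=[B,H,D,E] q_used=1 → run B
t=19: queue=[H,D,E] q_used=0 → run H
t=20: queue=[H,D,E] q_used=1 → run H
t=21: queue=[D,E] q_used=0 → run D
t=22: queue=[D,E] q_used=1 → run D
t=23: queue=[E,D] q_used=0 → run E
t=24: queue=[E,D] q_used=1 → run E
t=25: queue=[D,E] q_used=0 → run D
t=26: queue=[E] q_used=0 → run E
t=27: queue=[E] q_used=1 → run E
t=28: (idle)
t=29: (idle)
t=30: (idle)
t=31: (idle)
t=32: (idle)
t=33: (idle)
t=34: (idle)

completion order = A, G, B, H, D, E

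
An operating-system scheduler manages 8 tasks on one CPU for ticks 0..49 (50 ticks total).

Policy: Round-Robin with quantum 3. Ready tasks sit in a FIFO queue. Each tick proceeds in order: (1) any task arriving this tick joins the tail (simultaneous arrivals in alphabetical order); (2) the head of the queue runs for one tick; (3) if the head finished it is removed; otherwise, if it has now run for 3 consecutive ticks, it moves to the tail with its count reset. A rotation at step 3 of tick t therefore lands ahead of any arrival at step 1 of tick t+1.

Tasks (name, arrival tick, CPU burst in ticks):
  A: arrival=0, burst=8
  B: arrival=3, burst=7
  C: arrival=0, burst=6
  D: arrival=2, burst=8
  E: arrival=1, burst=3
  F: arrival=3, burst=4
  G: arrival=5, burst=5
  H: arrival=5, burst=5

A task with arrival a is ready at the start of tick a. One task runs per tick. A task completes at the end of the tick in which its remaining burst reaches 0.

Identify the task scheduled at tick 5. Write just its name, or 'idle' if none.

running at tick 5 = C

t=0: queue=[A,C] q_used=0 → run A
t=1: queue=[A,C,E] q_used=1 → run A
t=2: queue=[A,C,E,D] q_used=2 → run A
t=3: queue=[C,E,D,A,B,F] q_used=0 → run C
t=4: queue=[C,E,D,A,B,F] q_used=1 → run C
t=5: queue=[C,E,D,A,B,F,G,H] q_used=2 → run C
t=6: queue=[E,D,A,B,F,G,H,C] q_used=0 → run E
t=7: queue=[E,D,A,B,F,G,H,C] q_used=1 → run E
t=8: queue=[E,D,A,B,F,G,H,C] q_used=2 → run E
t=9: queue=[D,A,B,F,G,H,C] q_used=0 → run D
t=10: queue=[D,A,B,F,G,H,C] q_used=1 → run D
t=11: queue=[D,A,B,F,G,H,C] q_used=2 → run D
t=12: queue=[A,B,F,G,H,C,D] q_used=0 → run A
t=13: queue=[A,B,F,G,H,C,D] q_used=1 → run A
t=14: queue=[A,B,F,G,H,C,D] q_used=2 → run A
t=15: queue=[B,F,G,H,C,D,A] q_used=0 → run B
t=16: queue=[B,F,G,H,C,D,A] q_used=1 → run B
t=17: queue=[B,F,G,H,C,D,A] q_used=2 → run B
t=18: queue=[F,G,H,C,D,A,B] q_used=0 → run F
t=19: queue=[F,G,H,C,D,A,B] q_used=1 → run F
t=20: queue=[F,G,H,C,D,A,B] q_used=2 → run F
t=21: queue=[G,H,C,D,A,B,F] q_used=0 → run G
t=22: queue=[G,H,C,D,A,B,F] q_used=1 → run G
t=23: queue=[G,H,C,D,A,B,F] q_used=2 → run G
t=24: queue=[H,C,D,A,B,F,G] q_used=0 → run H
t=25: queue=[H,C,D,A,B,F,G] q_used=1 → run H
t=26: queue=[H,C,D,A,B,F,G] q_used=2 → run H
t=27: queue=[C,D,A,B,F,G,H] q_used=0 → run C
t=28: queue=[C,D,A,B,F,G,H] q_used=1 → run C
t=29: queue=[C,D,A,B,F,G,H] q_used=2 → run C
t=30: queue=[D,A,B,F,G,H] q_used=0 → run D
t=31: queue=[D,A,B,F,G,H] q_used=1 → run D
t=32: queue=[D,A,B,F,G,H] q_used=2 → run D
t=33: queue=[A,B,F,G,H,D] q_used=0 → run A
t=34: queue=[A,B,F,G,H,D] q_used=1 → run A
t=35: queue=[B,F,G,H,D] q_used=0 → run B
t=36: queue=[B,F,G,H,D] q_used=1 → run B
t=37: queue=[B,F,G,H,D] q_used=2 → run B
t=38: queue=[F,G,H,D,B] q_used=0 → run F
t=39: queue=[G,H,D,B] q_used=0 → run G
t=40: queue=[G,H,D,B] q_used=1 → run G
t=41: queue=[H,D,B] q_used=0 → run H
t=42: queue=[H,D,B] q_used=1 → run H
t=43: queue=[D,B] q_used=0 → run D
t=44: queue=[D,B] q_used=1 → run D
t=45: queue=[B] q_used=0 → run B
t=46: (idle)
t=47: (idle)
t=48: (idle)
t=49: (idle)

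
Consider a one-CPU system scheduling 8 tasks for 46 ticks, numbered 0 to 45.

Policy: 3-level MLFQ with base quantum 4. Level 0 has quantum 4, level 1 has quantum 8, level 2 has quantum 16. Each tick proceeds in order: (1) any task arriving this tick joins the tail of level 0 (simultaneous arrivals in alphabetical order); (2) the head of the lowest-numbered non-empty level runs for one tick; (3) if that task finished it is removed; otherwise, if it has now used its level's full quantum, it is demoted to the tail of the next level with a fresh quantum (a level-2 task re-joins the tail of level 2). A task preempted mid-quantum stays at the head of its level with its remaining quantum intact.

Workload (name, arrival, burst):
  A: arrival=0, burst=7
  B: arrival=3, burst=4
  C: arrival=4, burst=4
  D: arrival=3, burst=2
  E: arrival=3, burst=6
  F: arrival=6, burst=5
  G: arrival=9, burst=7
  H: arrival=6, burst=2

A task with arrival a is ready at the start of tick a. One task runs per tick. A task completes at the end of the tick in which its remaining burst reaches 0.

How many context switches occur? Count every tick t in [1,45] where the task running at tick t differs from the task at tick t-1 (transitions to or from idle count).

context switches = 12

t=0: L0/L1/L2 = A/-/- → run A
t=1: L0/L1/L2 = A/-/- → run A
t=2: L0/L1/L2 = A/-/- → run A
t=3: L0/L1/L2 = ABDE/-/- → run A
t=4: L0/L1/L2 = BDEC/A/- → run B
t=5: L0/L1/L2 = BDEC/A/- → run B
t=6: L0/L1/L2 = BDECFH/A/- → run B
t=7: L0/L1/L2 = BDECFH/A/- → run B
t=8: L0/L1/L2 = DECFH/A/- → run D
t=9: L0/L1/L2 = DECFHG/A/- → run D
t=10: L0/L1/L2 = ECFHG/A/- → run E
t=11: L0/L1/L2 = ECFHG/A/- → run E
t=12: L0/L1/L2 = ECFHG/A/- → run E
t=13: L0/L1/L2 = ECFHG/A/- → run E
t=14: L0/L1/L2 = CFHG/AE/- → run C
t=15: L0/L1/L2 = CFHG/AE/- → run C
t=16: L0/L1/L2 = CFHG/AE/- → run C
t=17: L0/L1/L2 = CFHG/AE/- → run C
t=18: L0/L1/L2 = FHG/AE/- → run F
t=19: L0/L1/L2 = FHG/AE/- → run F
t=20: L0/L1/L2 = FHG/AE/- → run F
t=21: L0/L1/L2 = FHG/AE/- → run F
t=22: L0/L1/L2 = HG/AEF/- → run H
t=23: L0/L1/L2 = HG/AEF/- → run H
t=24: L0/L1/L2 = G/AEF/- → run G
t=25: L0/L1/L2 = G/AEF/- → run G
t=26: L0/L1/L2 = G/AEF/- → run G
t=27: L0/L1/L2 = G/AEF/- → run G
t=28: L0/L1/L2 = -/AEFG/- → run A
t=29: L0/L1/L2 = -/AEFG/- → run A
t=30: L0/L1/L2 = -/AEFG/- → run A
t=31: L0/L1/L2 = -/EFG/- → run E
t=32: L0/L1/L2 = -/EFG/- → run E
t=33: L0/L1/L2 = -/FG/- → run F
t=34: L0/L1/L2 = -/G/- → run G
t=35: L0/L1/L2 = -/G/- → run G
t=36: L0/L1/L2 = -/G/- → run G
t=37: (idle)
t=38: (idle)
t=39: (idle)
t=40: (idle)
t=41: (idle)
t=42: (idle)
t=43: (idle)
t=44: (idle)
t=45: (idle)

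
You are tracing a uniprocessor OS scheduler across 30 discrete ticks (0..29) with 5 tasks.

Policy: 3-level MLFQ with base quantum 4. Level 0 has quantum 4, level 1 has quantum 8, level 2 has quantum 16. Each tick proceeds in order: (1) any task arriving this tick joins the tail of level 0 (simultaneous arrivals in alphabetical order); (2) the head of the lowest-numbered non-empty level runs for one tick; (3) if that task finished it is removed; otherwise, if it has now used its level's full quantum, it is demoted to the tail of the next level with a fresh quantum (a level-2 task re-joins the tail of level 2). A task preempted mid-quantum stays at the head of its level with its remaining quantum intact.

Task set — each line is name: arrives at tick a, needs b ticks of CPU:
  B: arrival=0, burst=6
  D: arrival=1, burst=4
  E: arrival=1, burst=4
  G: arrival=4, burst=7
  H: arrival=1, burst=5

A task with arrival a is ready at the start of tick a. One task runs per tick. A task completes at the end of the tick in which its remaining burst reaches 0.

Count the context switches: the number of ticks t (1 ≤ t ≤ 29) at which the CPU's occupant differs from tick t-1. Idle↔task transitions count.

t=0: L0/L1/L2 = B/-/- → run B
t=1: L0/L1/L2 = BDEH/-/- → run B
t=2: L0/L1/L2 = BDEH/-/- → run B
t=3: L0/L1/L2 = BDEH/-/- → run B
t=4: L0/L1/L2 = DEHG/B/- → run D
t=5: L0/L1/L2 = DEHG/B/- → run D
t=6: L0/L1/L2 = DEHG/B/- → run D
t=7: L0/L1/L2 = DEHG/B/- → run D
t=8: L0/L1/L2 = EHG/B/- → run E
t=9: L0/L1/L2 = EHG/B/- → run E
t=10: L0/L1/L2 = EHG/B/- → run E
t=11: L0/L1/L2 = EHG/B/- → run E
t=12: L0/L1/L2 = HG/B/- → run H
t=13: L0/L1/L2 = HG/B/- → run H
t=14: L0/L1/L2 = HG/B/- → run H
t=15: L0/L1/L2 = HG/B/- → run H
t=16: L0/L1/L2 = G/BH/- → run G
t=17: L0/L1/L2 = G/BH/- → run G
t=18: L0/L1/L2 = G/BH/- → run G
t=19: L0/L1/L2 = G/BH/- → run G
t=20: L0/L1/L2 = -/BHG/- → run B
t=21: L0/L1/L2 = -/BHG/- → run B
t=22: L0/L1/L2 = -/HG/- → run H
t=23: L0/L1/L2 = -/G/- → run G
t=24: L0/L1/L2 = -/G/- → run G
t=25: L0/L1/L2 = -/G/- → run G
t=26: (idle)
t=27: (idle)
t=28: (idle)
t=29: (idle)

context switches = 8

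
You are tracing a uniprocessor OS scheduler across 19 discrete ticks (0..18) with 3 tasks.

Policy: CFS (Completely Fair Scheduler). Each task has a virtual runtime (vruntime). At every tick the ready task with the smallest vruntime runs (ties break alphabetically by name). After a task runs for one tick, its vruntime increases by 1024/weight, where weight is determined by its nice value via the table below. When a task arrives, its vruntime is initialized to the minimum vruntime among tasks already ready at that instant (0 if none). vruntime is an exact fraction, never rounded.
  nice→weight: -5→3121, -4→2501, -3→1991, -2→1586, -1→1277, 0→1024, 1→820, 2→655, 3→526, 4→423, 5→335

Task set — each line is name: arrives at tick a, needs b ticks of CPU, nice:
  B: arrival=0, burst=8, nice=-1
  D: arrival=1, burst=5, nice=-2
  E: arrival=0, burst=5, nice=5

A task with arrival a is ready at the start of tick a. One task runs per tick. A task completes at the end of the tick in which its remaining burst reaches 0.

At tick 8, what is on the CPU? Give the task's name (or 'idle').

t=0: vr[B=0 E=0] → run B
t=1: vr[B=1024/1277 D=0 E=0] → run D
t=2: vr[B=1024/1277 D=512/793 E=0] → run E
t=3: vr[B=1024/1277 D=512/793 E=1024/335] → run D
t=4: vr[B=1024/1277 D=1024/793 E=1024/335] → run B
t=5: vr[B=2048/1277 D=1024/793 E=1024/335] → run D
t=6: vr[B=2048/1277 D=1536/793 E=1024/335] → run B
t=7: vr[B=3072/1277 D=1536/793 E=1024/335] → run D
t=8: vr[B=3072/1277 D=2048/793 E=1024/335] → run B
t=9: vr[B=4096/1277 D=2048/793 E=1024/335] → run D
t=10: vr[B=4096/1277 E=1024/335] → run E
t=11: vr[B=4096/1277 E=2048/335] → run B
t=12: vr[B=5120/1277 E=2048/335] → run B
t=13: vr[B=6144/1277 E=2048/335] → run B
t=14: vr[B=7168/1277 E=2048/335] → run B
t=15: vr[E=2048/335] → run E
t=16: vr[E=3072/335] → run E
t=17: vr[E=4096/335] → run E
t=18: (idle)

running at tick 8 = B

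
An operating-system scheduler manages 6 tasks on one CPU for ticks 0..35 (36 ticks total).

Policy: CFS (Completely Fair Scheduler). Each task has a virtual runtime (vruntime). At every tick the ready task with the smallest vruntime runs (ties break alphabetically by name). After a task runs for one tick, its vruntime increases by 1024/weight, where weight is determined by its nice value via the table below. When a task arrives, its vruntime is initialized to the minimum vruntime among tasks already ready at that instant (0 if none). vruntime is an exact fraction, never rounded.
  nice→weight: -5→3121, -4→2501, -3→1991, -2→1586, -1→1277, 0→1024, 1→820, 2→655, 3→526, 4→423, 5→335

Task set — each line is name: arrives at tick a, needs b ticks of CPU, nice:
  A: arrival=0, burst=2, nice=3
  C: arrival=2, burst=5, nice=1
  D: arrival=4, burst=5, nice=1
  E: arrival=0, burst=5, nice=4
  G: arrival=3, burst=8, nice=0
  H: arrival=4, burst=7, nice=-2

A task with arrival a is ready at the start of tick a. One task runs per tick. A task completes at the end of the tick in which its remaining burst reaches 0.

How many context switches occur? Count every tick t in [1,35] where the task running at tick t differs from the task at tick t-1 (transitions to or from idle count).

context switches = 30

t=0: vr[A=0 E=0] → run A
t=1: vr[A=512/263 E=0] → run E
t=2: vr[A=512/263 C=512/263 E=1024/423] → run A
t=3: vr[C=512/263 E=1024/423 G=512/263] → run C
t=4: vr[C=172288/53915 D=512/263 E=1024/423 G=512/263 H=512/263] → run D
t=5: vr[C=172288/53915 D=172288/53915 E=1024/423 G=512/263 H=512/263] → run G
t=6: vr[C=172288/53915 D=172288/53915 E=1024/423 G=775/263 H=512/263] → run H
t=7: vr[C=172288/53915 D=172288/53915 E=1024/423 G=775/263 H=540672/208559] → run E
t=8: vr[C=172288/53915 D=172288/53915 E=2048/423 G=775/263 H=540672/208559] → run H
t=9: vr[C=172288/53915 D=172288/53915 E=2048/423 G=775/263 H=675328/208559] → run G
t=10: vr[C=172288/53915 D=172288/53915 E=2048/423 G=1038/263 H=675328/208559] → run C
t=11: vr[C=239616/53915 D=172288/53915 E=2048/423 G=1038/263 H=675328/208559] → run D
t=12: vr[C=239616/53915 D=239616/53915 E=2048/423 G=1038/263 H=675328/208559] → run H
t=13: vr[C=239616/53915 D=239616/53915 E=2048/423 G=1038/263 H=809984/208559] → run H
t=14: vr[C=239616/53915 D=239616/53915 E=2048/423 G=1038/263 H=944640/208559] → run G
t=15: vr[C=239616/53915 D=239616/53915 E=2048/423 G=1301/263 H=944640/208559] → run C
t=16: vr[C=306944/53915 D=239616/53915 E=2048/423 G=1301/263 H=944640/208559] → run D
t=17: vr[C=306944/53915 D=306944/53915 E=2048/423 G=1301/263 H=944640/208559] → run H
t=18: vr[C=306944/53915 D=306944/53915 E=2048/423 G=1301/263 H=1079296/208559] → run E
t=19: vr[C=306944/53915 D=306944/53915 E=1024/141 G=1301/263 H=1079296/208559] → run G
t=20: vr[C=306944/53915 D=306944/53915 E=1024/141 G=1564/263 H=1079296/208559] → run H
t=21: vr[C=306944/53915 D=306944/53915 E=1024/141 G=1564/263 H=1213952/208559] → run C
t=22: vr[C=374272/53915 D=306944/53915 E=1024/141 G=1564/263 H=1213952/208559] → run D
t=23: vr[C=374272/53915 D=374272/53915 E=1024/141 G=1564/263 H=1213952/208559] → run H
t=24: vr[C=374272/53915 D=374272/53915 E=1024/141 G=1564/263] → run G
t=25: vr[C=374272/53915 D=374272/53915 E=1024/141 G=1827/263] → run C
t=26: vr[D=374272/53915 E=1024/141 G=1827/263] → run D
t=27: vr[E=1024/141 G=1827/263] → run G
t=28: vr[E=1024/141 G=2090/263] → run E
t=29: vr[E=4096/423 G=2090/263] → run G
t=30: vr[E=4096/423 G=2353/263] → run G
t=31: vr[E=4096/423] → run E
t=32: (idle)
t=33: (idle)
t=34: (idle)
t=35: (idle)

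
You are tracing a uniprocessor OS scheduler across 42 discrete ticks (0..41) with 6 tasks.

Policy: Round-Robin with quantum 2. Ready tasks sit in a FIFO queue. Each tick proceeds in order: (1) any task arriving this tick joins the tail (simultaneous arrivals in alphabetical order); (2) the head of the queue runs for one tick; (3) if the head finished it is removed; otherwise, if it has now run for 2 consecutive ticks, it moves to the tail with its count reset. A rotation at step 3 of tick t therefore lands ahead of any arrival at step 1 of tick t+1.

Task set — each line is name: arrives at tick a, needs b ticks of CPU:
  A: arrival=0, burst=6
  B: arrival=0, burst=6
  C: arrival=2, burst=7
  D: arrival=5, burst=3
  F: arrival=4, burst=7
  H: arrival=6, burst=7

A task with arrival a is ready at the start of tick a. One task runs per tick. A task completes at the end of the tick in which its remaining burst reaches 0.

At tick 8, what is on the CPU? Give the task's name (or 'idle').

t=0: queue=[A,B] q_used=0 → run A
t=1: queue=[A,B] q_used=1 → run A
t=2: queue=[B,A,C] q_used=0 → run B
t=3: queue=[B,A,C] q_used=1 → run B
t=4: queue=[A,C,B,F] q_used=0 → run A
t=5: queue=[A,C,B,F,D] q_used=1 → run A
t=6: queue=[C,B,F,D,A,H] q_used=0 → run C
t=7: queue=[C,B,F,D,A,H] q_used=1 → run C
t=8: queue=[B,F,D,A,H,C] q_used=0 → run B
t=9: queue=[B,F,D,A,H,C] q_used=1 → run B
t=10: queue=[F,D,A,H,C,B] q_used=0 → run F
t=11: queue=[F,D,A,H,C,B] q_used=1 → run F
t=12: queue=[D,A,H,C,B,F] q_used=0 → run D
t=13: queue=[D,A,H,C,B,F] q_used=1 → run D
t=14: queue=[A,H,C,B,F,D] q_used=0 → run A
t=15: queue=[A,H,C,B,F,D] q_used=1 → run A
t=16: queue=[H,C,B,F,D] q_used=0 → run H
t=17: queue=[H,C,B,F,D] q_used=1 → run H
t=18: queue=[C,B,F,D,H] q_used=0 → run C
t=19: queue=[C,B,F,D,H] q_used=1 → run C
t=20: queue=[B,F,D,H,C] q_used=0 → run B
t=21: queue=[B,F,D,H,C] q_used=1 → run B
t=22: queue=[F,D,H,C] q_used=0 → run F
t=23: queue=[F,D,H,C] q_used=1 → run F
t=24: queue=[D,H,C,F] q_used=0 → run D
t=25: queue=[H,C,F] q_used=0 → run H
t=26: queue=[H,C,F] q_used=1 → run H
t=27: queue=[C,F,H] q_used=0 → run C
t=28: queue=[C,F,H] q_used=1 → run C
t=29: queue=[F,H,C] q_used=0 → run F
t=30: queue=[F,H,C] q_used=1 → run F
t=31: queue=[H,C,F] q_used=0 → run H
t=32: queue=[H,C,F] q_used=1 → run H
t=33: queue=[C,F,H] q_used=0 → run C
t=34: queue=[F,H] q_used=0 → run F
t=35: queue=[H] q_used=0 → run H
t=36: (idle)
t=37: (idle)
t=38: (idle)
t=39: (idle)
t=40: (idle)
t=41: (idle)

running at tick 8 = B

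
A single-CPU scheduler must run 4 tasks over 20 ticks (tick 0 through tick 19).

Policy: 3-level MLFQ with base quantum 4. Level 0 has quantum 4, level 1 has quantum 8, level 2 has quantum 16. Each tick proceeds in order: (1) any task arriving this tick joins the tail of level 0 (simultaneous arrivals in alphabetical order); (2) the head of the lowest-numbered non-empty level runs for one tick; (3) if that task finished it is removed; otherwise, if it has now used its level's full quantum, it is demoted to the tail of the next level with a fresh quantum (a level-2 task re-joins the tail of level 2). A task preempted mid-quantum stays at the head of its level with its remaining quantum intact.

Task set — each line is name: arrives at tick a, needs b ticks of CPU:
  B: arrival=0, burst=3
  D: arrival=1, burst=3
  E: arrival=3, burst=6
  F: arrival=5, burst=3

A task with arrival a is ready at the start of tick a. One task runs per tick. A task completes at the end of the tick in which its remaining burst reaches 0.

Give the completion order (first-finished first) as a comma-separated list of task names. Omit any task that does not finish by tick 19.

t=0: L0/L1/L2 = B/-/- → run B
t=1: L0/L1/L2 = BD/-/- → run B
t=2: L0/L1/L2 = BD/-/- → run B
t=3: L0/L1/L2 = DE/-/- → run D
t=4: L0/L1/L2 = DE/-/- → run D
t=5: L0/L1/L2 = DEF/-/- → run D
t=6: L0/L1/L2 = EF/-/- → run E
t=7: L0/L1/L2 = EF/-/- → run E
t=8: L0/L1/L2 = EF/-/- → run E
t=9: L0/L1/L2 = EF/-/- → run E
t=10: L0/L1/L2 = F/E/- → run F
t=11: L0/L1/L2 = F/E/- → run F
t=12: L0/L1/L2 = F/E/- → run F
t=13: L0/L1/L2 = -/E/- → run E
t=14: L0/L1/L2 = -/E/- → run E
t=15: (idle)
t=16: (idle)
t=17: (idle)
t=18: (idle)
t=19: (idle)

completion order = B, D, F, E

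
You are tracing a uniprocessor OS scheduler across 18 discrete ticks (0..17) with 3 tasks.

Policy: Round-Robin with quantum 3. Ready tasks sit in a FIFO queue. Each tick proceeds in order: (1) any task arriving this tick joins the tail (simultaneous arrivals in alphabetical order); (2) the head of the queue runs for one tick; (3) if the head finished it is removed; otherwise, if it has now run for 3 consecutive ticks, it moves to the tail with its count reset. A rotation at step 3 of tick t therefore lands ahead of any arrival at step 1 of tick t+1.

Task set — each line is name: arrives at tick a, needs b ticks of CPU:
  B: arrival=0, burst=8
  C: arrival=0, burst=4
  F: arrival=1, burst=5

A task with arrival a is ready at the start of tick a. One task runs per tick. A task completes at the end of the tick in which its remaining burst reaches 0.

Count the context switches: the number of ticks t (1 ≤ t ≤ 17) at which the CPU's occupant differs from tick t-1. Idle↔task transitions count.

t=0: queue=[B,C] q_used=0 → run B
t=1: queue=[B,C,F] q_used=1 → run B
t=2: queue=[B,C,F] q_used=2 → run B
t=3: queue=[C,F,B] q_used=0 → run C
t=4: queue=[C,F,B] q_used=1 → run C
t=5: queue=[C,F,B] q_used=2 → run C
t=6: queue=[F,B,C] q_used=0 → run F
t=7: queue=[F,B,C] q_used=1 → run F
t=8: queue=[F,B,C] q_used=2 → run F
t=9: queue=[B,C,F] q_used=0 → run B
t=10: queue=[B,C,F] q_used=1 → run B
t=11: queue=[B,C,F] q_used=2 → run B
t=12: queue=[C,F,B] q_used=0 → run C
t=13: queue=[F,B] q_used=0 → run F
t=14: queue=[F,B] q_used=1 → run F
t=15: queue=[B] q_used=0 → run B
t=16: queue=[B] q_used=1 → run B
t=17: (idle)

context switches = 7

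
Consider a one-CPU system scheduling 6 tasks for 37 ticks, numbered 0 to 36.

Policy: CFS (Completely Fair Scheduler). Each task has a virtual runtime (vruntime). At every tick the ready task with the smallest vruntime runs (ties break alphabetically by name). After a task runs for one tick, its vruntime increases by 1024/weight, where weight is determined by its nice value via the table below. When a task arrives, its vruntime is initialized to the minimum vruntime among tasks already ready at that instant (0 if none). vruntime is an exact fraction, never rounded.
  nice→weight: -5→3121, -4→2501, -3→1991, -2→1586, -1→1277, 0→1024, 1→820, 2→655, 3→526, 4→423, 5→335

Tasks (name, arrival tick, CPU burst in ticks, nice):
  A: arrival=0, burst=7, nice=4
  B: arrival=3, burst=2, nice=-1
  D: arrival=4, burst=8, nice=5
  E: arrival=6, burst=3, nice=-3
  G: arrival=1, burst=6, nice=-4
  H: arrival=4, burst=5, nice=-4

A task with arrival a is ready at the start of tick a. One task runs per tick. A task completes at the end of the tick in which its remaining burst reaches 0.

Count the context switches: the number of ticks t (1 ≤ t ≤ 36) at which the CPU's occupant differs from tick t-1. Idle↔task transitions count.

context switches = 26

t=0: vr[A=0] → run A
t=1: vr[A=1024/423 G=1024/423] → run A
t=2: vr[A=2048/423 G=1024/423] → run G
t=3: vr[A=2048/423 B=2994176/1057923 G=2994176/1057923] → run B
t=4: vr[A=2048/423 B=4906875904/1350967671 D=2994176/1057923 G=2994176/1057923 H=2994176/1057923] → run D
t=5: vr[A=2048/423 B=4906875904/1350967671 D=2086362112/354404205 G=2994176/1057923 H=2994176/1057923] → run G
t=6: vr[A=2048/423 B=4906875904/1350967671 D=2086362112/354404205 E=2994176/1057923 G=3427328/1057923 H=2994176/1057923] → run E
t=7: vr[A=2048/423 B=4906875904/1350967671 D=2086362112/354404205 E=7044717568/2106324693 G=3427328/1057923 H=2994176/1057923] → run H
t=8: vr[A=2048/423 B=4906875904/1350967671 D=2086362112/354404205 E=7044717568/2106324693 G=3427328/1057923 H=3427328/1057923] → run G
t=9: vr[A=2048/423 B=4906875904/1350967671 D=2086362112/354404205 E=7044717568/2106324693 G=3860480/1057923 H=3427328/1057923] → run H
t=10: vr[A=2048/423 B=4906875904/1350967671 D=2086362112/354404205 E=7044717568/2106324693 G=3860480/1057923 H=3860480/1057923] → run E
t=11: vr[A=2048/423 B=4906875904/1350967671 D=2086362112/354404205 E=8128030720/2106324693 G=3860480/1057923 H=3860480/1057923] → run B
t=12: vr[A=2048/423 D=2086362112/354404205 E=8128030720/2106324693 G=3860480/1057923 H=3860480/1057923] → run G
t=13: vr[A=2048/423 D=2086362112/354404205 E=8128030720/2106324693 G=4293632/1057923 H=3860480/1057923] → run H
t=14: vr[A=2048/423 D=2086362112/354404205 E=8128030720/2106324693 G=4293632/1057923 H=4293632/1057923] → run E
t=15: vr[A=2048/423 D=2086362112/354404205 G=4293632/1057923 H=4293632/1057923] → run G
t=16: vr[A=2048/423 D=2086362112/354404205 G=4726784/1057923 H=4293632/1057923] → run H
t=17: vr[A=2048/423 D=2086362112/354404205 G=4726784/1057923 H=4726784/1057923] → run G
t=18: vr[A=2048/423 D=2086362112/354404205 H=4726784/1057923] → run H
t=19: vr[A=2048/423 D=2086362112/354404205] → run A
t=20: vr[A=1024/141 D=2086362112/354404205] → run D
t=21: vr[A=1024/141 D=3169675264/354404205] → run A
t=22: vr[A=4096/423 D=3169675264/354404205] → run D
t=23: vr[A=4096/423 D=4252988416/354404205] → run A
t=24: vr[A=5120/423 D=4252988416/354404205] → run D
t=25: vr[A=5120/423 D=5336301568/354404205] → run A
t=26: vr[A=2048/141 D=5336301568/354404205] → run A
t=27: vr[D=5336301568/354404205] → run D
t=28: vr[D=1283922944/70880841] → run D
t=29: vr[D=7502927872/354404205] → run D
t=30: vr[D=8586241024/354404205] → run D
t=31: (idle)
t=32: (idle)
t=33: (idle)
t=34: (idle)
t=35: (idle)
t=36: (idle)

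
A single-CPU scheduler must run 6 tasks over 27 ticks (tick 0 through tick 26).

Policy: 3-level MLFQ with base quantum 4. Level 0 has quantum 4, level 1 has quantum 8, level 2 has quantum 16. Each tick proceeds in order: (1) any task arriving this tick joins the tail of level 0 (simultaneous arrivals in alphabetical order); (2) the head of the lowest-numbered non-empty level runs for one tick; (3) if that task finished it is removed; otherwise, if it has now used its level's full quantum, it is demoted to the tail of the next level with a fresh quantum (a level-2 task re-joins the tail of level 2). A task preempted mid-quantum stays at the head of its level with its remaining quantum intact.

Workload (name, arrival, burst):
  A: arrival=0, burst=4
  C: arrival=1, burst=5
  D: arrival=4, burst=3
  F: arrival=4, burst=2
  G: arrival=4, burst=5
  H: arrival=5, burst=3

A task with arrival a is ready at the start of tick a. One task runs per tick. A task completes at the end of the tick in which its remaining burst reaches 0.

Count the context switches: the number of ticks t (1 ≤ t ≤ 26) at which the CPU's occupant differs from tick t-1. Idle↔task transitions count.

context switches = 8

t=0: L0/L1/L2 = A/-/- → run A
t=1: L0/L1/L2 = AC/-/- → run A
t=2: L0/L1/L2 = AC/-/- → run A
t=3: L0/L1/L2 = AC/-/- → run A
t=4: L0/L1/L2 = CDFG/-/- → run C
t=5: L0/L1/L2 = CDFGH/-/- → run C
t=6: L0/L1/L2 = CDFGH/-/- → run C
t=7: L0/L1/L2 = CDFGH/-/- → run C
t=8: L0/L1/L2 = DFGH/C/- → run D
t=9: L0/L1/L2 = DFGH/C/- → run D
t=10: L0/L1/L2 = DFGH/C/- → run D
t=11: L0/L1/L2 = FGH/C/- → run F
t=12: L0/L1/L2 = FGH/C/- → run F
t=13: L0/L1/L2 = GH/C/- → run G
t=14: L0/L1/L2 = GH/C/- → run G
t=15: L0/L1/L2 = GH/C/- → run G
t=16: L0/L1/L2 = GH/C/- → run G
t=17: L0/L1/L2 = H/CG/- → run H
t=18: L0/L1/L2 = H/CG/- → run H
t=19: L0/L1/L2 = H/CG/- → run H
t=20: L0/L1/L2 = -/CG/- → run C
t=21: L0/L1/L2 = -/G/- → run G
t=22: (idle)
t=23: (idle)
t=24: (idle)
t=25: (idle)
t=26: (idle)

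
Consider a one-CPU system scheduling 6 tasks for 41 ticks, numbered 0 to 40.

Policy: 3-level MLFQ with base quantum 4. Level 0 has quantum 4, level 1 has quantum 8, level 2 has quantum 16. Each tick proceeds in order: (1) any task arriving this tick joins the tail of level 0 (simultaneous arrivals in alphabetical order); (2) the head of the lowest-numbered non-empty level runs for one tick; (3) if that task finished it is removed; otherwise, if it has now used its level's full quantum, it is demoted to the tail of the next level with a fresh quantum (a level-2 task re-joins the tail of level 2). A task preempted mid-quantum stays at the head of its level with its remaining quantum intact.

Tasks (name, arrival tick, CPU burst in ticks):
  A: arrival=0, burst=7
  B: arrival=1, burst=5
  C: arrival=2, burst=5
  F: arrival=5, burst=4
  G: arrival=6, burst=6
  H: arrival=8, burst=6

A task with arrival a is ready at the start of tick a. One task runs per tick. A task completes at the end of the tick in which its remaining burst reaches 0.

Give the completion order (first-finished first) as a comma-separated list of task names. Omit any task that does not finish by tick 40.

completion order = F, A, B, C, G, H

t=0: L0/L1/L2 = A/-/- → run A
t=1: L0/L1/L2 = AB/-/- → run A
t=2: L0/L1/L2 = ABC/-/- → run A
t=3: L0/L1/L2 = ABC/-/- → run A
t=4: L0/L1/L2 = BC/A/- → run B
t=5: L0/L1/L2 = BCF/A/- → run B
t=6: L0/L1/L2 = BCFG/A/- → run B
t=7: L0/L1/L2 = BCFG/A/- → run B
t=8: L0/L1/L2 = CFGH/AB/- → run C
t=9: L0/L1/L2 = CFGH/AB/- → run C
t=10: L0/L1/L2 = CFGH/AB/- → run C
t=11: L0/L1/L2 = CFGH/AB/- → run C
t=12: L0/L1/L2 = FGH/ABC/- → run F
t=13: L0/L1/L2 = FGH/ABC/- → run F
t=14: L0/L1/L2 = FGH/ABC/- → run F
t=15: L0/L1/L2 = FGH/ABC/- → run F
t=16: L0/L1/L2 = GH/ABC/- → run G
t=17: L0/L1/L2 = GH/ABC/- → run G
t=18: L0/L1/L2 = GH/ABC/- → run G
t=19: L0/L1/L2 = GH/ABC/- → run G
t=20: L0/L1/L2 = H/ABCG/- → run H
t=21: L0/L1/L2 = H/ABCG/- → run H
t=22: L0/L1/L2 = H/ABCG/- → run H
t=23: L0/L1/L2 = H/ABCG/- → run H
t=24: L0/L1/L2 = -/ABCGH/- → run A
t=25: L0/L1/L2 = -/ABCGH/- → run A
t=26: L0/L1/L2 = -/ABCGH/- → run A
t=27: L0/L1/L2 = -/BCGH/- → run B
t=28: L0/L1/L2 = -/CGH/- → run C
t=29: L0/L1/L2 = -/GH/- → run G
t=30: L0/L1/L2 = -/GH/- → run G
t=31: L0/L1/L2 = -/H/- → run H
t=32: L0/L1/L2 = -/H/- → run H
t=33: (idle)
t=34: (idle)
t=35: (idle)
t=36: (idle)
t=37: (idle)
t=38: (idle)
t=39: (idle)
t=40: (idle)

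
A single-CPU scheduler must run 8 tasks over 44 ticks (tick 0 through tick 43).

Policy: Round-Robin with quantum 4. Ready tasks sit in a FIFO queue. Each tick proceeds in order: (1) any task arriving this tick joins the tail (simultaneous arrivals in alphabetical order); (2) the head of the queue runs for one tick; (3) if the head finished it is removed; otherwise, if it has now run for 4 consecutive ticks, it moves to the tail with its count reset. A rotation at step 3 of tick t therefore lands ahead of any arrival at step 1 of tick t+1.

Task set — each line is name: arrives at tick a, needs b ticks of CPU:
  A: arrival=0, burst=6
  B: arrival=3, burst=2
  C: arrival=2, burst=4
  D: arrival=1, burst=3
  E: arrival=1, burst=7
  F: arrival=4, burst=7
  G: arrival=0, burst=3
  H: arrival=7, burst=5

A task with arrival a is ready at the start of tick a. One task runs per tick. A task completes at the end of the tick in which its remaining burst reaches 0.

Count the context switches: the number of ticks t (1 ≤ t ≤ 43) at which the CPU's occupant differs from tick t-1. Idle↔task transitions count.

t=0: queue=[A,G] q_used=0 → run A
t=1: queue=[A,G,D,E] q_used=1 → run A
t=2: queue=[A,G,D,E,C] q_used=2 → run A
t=3: queue=[A,G,D,E,C,B] q_used=3 → run A
t=4: queue=[G,D,E,C,B,A,F] q_used=0 → run G
t=5: queue=[G,D,E,C,B,A,F] q_used=1 → run G
t=6: queue=[G,D,E,C,B,A,F] q_used=2 → run G
t=7: queue=[D,E,C,B,A,F,H] q_used=0 → run D
t=8: queue=[D,E,C,B,A,F,H] q_used=1 → run D
t=9: queue=[D,E,C,B,A,F,H] q_used=2 → run D
t=10: queue=[E,C,B,A,F,H] q_used=0 → run E
t=11: queue=[E,C,B,A,F,H] q_used=1 → run E
t=12: queue=[E,C,B,A,F,H] q_used=2 → run E
t=13: queue=[E,C,B,A,F,H] q_used=3 → run E
t=14: queue=[C,B,A,F,H,E] q_used=0 → run C
t=15: queue=[C,B,A,F,H,E] q_used=1 → run C
t=16: queue=[C,B,A,F,H,E] q_used=2 → run C
t=17: queue=[C,B,A,F,H,E] q_used=3 → run C
t=18: queue=[B,A,F,H,E] q_used=0 → run B
t=19: queue=[B,A,F,H,E] q_used=1 → run B
t=20: queue=[A,F,H,E] q_used=0 → run A
t=21: queue=[A,F,H,E] q_used=1 → run A
t=22: queue=[F,H,E] q_used=0 → run F
t=23: queue=[F,H,E] q_used=1 → run F
t=24: queue=[F,H,E] q_used=2 → run F
t=25: queue=[F,H,E] q_used=3 → run F
t=26: queue=[H,E,F] q_used=0 → run H
t=27: queue=[H,E,F] q_used=1 → run H
t=28: queue=[H,E,F] q_used=2 → run H
t=29: queue=[H,E,F] q_used=3 → run H
t=30: queue=[E,F,H] q_used=0 → run E
t=31: queue=[E,F,H] q_used=1 → run E
t=32: queue=[E,F,H] q_used=2 → run E
t=33: queue=[F,H] q_used=0 → run F
t=34: queue=[F,H] q_used=1 → run F
t=35: queue=[F,H] q_used=2 → run F
t=36: queue=[H] q_used=0 → run H
t=37: (idle)
t=38: (idle)
t=39: (idle)
t=40: (idle)
t=41: (idle)
t=42: (idle)
t=43: (idle)

context switches = 12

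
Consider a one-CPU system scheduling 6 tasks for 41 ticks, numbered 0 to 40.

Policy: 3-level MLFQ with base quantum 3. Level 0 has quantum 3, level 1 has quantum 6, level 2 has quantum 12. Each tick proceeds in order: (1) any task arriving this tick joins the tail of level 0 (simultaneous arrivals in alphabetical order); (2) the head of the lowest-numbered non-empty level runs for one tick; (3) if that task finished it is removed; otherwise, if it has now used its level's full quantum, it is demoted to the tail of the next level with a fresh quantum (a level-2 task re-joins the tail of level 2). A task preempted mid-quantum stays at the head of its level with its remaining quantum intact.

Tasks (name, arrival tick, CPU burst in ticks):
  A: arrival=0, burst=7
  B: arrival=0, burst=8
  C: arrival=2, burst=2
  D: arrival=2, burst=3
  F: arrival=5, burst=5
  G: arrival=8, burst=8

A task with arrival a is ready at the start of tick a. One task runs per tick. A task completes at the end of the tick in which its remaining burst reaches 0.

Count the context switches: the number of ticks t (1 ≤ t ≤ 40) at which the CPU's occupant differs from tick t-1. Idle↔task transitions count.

t=0: L0/L1/L2 = AB/-/- → run A
t=1: L0/L1/L2 = AB/-/- → run A
t=2: L0/L1/L2 = ABCD/-/- → run A
t=3: L0/L1/L2 = BCD/A/- → run B
t=4: L0/L1/L2 = BCD/A/- → run B
t=5: L0/L1/L2 = BCDF/A/- → run B
t=6: L0/L1/L2 = CDF/AB/- → run C
t=7: L0/L1/L2 = CDF/AB/- → run C
t=8: L0/L1/L2 = DFG/AB/- → run D
t=9: L0/L1/L2 = DFG/AB/- → run D
t=10: L0/L1/L2 = DFG/AB/- → run D
t=11: L0/L1/L2 = FG/AB/- → run F
t=12: L0/L1/L2 = FG/AB/- → run F
t=13: L0/L1/L2 = FG/AB/- → run F
t=14: L0/L1/L2 = G/ABF/- → run G
t=15: L0/L1/L2 = G/ABF/- → run G
t=16: L0/L1/L2 = G/ABF/- → run G
t=17: L0/L1/L2 = -/ABFG/- → run A
t=18: L0/L1/L2 = -/ABFG/- → run A
t=19: L0/L1/L2 = -/ABFG/- → run A
t=20: L0/L1/L2 = -/ABFG/- → run A
t=21: L0/L1/L2 = -/BFG/- → run B
t=22: L0/L1/L2 = -/BFG/- → run B
t=23: L0/L1/L2 = -/BFG/- → run B
t=24: L0/L1/L2 = -/BFG/- → run B
t=25: L0/L1/L2 = -/BFG/- → run B
t=26: L0/L1/L2 = -/FG/- → run F
t=27: L0/L1/L2 = -/FG/- → run F
t=28: L0/L1/L2 = -/G/- → run G
t=29: L0/L1/L2 = -/G/- → run G
t=30: L0/L1/L2 = -/G/- → run G
t=31: L0/L1/L2 = -/G/- → run G
t=32: L0/L1/L2 = -/G/- → run G
t=33: (idle)
t=34: (idle)
t=35: (idle)
t=36: (idle)
t=37: (idle)
t=38: (idle)
t=39: (idle)
t=40: (idle)

context switches = 10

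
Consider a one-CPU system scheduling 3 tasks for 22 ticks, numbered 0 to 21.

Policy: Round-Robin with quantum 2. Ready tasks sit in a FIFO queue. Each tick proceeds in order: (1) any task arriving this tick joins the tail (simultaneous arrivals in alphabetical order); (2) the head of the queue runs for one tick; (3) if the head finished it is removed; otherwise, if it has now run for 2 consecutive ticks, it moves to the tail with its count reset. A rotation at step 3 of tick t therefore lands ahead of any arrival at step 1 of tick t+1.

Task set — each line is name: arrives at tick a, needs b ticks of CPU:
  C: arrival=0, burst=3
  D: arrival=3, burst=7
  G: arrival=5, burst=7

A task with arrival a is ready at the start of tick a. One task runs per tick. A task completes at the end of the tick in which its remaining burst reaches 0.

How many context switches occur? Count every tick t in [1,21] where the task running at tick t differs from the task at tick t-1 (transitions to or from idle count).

context switches = 7

t=0: queue=[C] q_used=0 → run C
t=1: queue=[C] q_used=1 → run C
t=2: queue=[C] q_used=0 → run C
t=3: queue=[D] q_used=0 → run D
t=4: queue=[D] q_used=1 → run D
t=5: queue=[D,G] q_used=0 → run D
t=6: queue=[D,G] q_used=1 → run D
t=7: queue=[G,D] q_used=0 → run G
t=8: queue=[G,D] q_used=1 → run G
t=9: queue=[D,G] q_used=0 → run D
t=10: queue=[D,G] q_used=1 → run D
t=11: queue=[G,D] q_used=0 → run G
t=12: queue=[G,D] q_used=1 → run G
t=13: queue=[D,G] q_used=0 → run D
t=14: queue=[G] q_used=0 → run G
t=15: queue=[G] q_used=1 → run G
t=16: queue=[G] q_used=0 → run G
t=17: (idle)
t=18: (idle)
t=19: (idle)
t=20: (idle)
t=21: (idle)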